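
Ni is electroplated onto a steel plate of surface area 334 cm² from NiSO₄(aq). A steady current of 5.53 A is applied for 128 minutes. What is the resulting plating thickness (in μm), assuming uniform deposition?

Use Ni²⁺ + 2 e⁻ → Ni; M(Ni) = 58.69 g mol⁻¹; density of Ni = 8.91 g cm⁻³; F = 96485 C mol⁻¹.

Q = I·t = 5.530 × 7680.0 = 42470 C; n(e⁻) = 0.4402 mol.
n(Ni) = n(e⁻)/2 = 0.2201 mol, so m = 0.2201 × 58.69 = 12.92 g.
Volume = m/ρ = 12.92 / 8.91 = 1.450 cm³.
Thickness = V/A = 1.450 / 334 = 0.00434 cm = 43.4 μm.

43.4 μm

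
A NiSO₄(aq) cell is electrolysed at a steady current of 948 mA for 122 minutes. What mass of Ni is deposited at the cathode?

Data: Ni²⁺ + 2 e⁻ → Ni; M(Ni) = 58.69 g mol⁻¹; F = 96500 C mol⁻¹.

2.11 g

Q = I·t = 0.9480 A × 7320.0 s = 6939 C.
n(e⁻) = Q/F = 6939 / 96500 = 0.07191 mol.
Ni²⁺ + 2 e⁻ → Ni, so n(Ni) = n(e⁻)/2 = 0.03596 mol.
m = n·M = 0.03596 × 58.69 = 2.11 g.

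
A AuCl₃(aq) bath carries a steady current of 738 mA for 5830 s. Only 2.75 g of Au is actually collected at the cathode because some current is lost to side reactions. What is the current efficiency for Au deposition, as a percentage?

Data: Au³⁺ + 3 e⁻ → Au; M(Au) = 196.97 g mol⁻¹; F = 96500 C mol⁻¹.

Q = I·t = 0.7380 × 5830.0 = 4303 C; n(e⁻) = 4303/96500 = 0.04459 mol.
Theoretical n(Au) = n(e⁻)/3 = 0.01486 mol, i.e. m_theo = 0.01486 × 196.97 = 2.927 g.
Efficiency = m_actual / m_theo = 2.75 / 2.927 = 93.9 %.

93.9 %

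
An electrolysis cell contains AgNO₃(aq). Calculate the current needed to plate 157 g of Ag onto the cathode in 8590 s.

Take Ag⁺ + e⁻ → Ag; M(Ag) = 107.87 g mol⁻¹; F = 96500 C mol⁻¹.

n(Ag) = 157 / 107.87 = 1.455 mol.
n(e⁻) = 1 × 1.455 = 1.455 mol.
Q = n(e⁻)·F = 1.455 × 96500 = 140500 C.
I = Q/t = 140500 / 8590.0 s = 16.4 A.

16.4 A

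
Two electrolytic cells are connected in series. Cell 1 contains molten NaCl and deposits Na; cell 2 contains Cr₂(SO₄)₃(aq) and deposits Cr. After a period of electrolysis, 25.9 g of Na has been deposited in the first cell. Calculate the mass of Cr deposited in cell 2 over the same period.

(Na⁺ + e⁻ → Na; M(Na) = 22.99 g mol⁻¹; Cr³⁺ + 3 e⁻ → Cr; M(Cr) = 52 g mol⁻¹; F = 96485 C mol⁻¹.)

n(Na) = 25.9 / 22.99 = 1.127 mol.
Since Na⁺ + e⁻ → Na, n(e⁻) passed = 1 × 1.127 = 1.127 mol.
Cells in series carry the same charge, so the same 1.127 mol of electrons passes through cell 2.
Cr³⁺ + 3 e⁻ → Cr, so n(Cr) = 1.127 / 3 = 0.3755 mol.
m(Cr) = 0.3755 × 52 = 19.5 g.

19.5 g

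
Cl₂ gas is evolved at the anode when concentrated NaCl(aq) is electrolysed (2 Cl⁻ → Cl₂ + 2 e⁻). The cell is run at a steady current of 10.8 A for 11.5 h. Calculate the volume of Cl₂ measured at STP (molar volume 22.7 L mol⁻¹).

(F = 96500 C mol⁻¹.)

Q = I·t = 10.80 A × 41400 s = 447100 C.
n(e⁻) = Q/F = 447100 / 96500 = 4.633 mol.
2 electrons are transferred per Cl₂ molecule, so n(Cl₂) = 4.633 / 2 = 2.317 mol.
V = n × V_m = 2.317 × 22.7 = 52.6 L.

52.6 L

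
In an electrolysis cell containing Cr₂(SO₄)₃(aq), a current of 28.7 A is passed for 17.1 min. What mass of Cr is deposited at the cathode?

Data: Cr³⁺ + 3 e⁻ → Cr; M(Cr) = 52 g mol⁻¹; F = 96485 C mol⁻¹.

Q = I·t = 28.70 A × 1026.0 s = 29450 C.
n(e⁻) = Q/F = 29450 / 96485 = 0.3052 mol.
Cr³⁺ + 3 e⁻ → Cr, so n(Cr) = n(e⁻)/3 = 0.1017 mol.
m = n·M = 0.1017 × 52 = 5.29 g.

5.29 g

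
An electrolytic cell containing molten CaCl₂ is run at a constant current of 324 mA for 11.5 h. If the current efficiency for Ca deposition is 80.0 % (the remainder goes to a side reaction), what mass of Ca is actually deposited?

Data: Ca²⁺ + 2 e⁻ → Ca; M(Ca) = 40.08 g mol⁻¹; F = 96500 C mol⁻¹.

2.23 g

Q = I·t = 0.3240 × 41400 = 13410 C.
n(e⁻) = 13410/96500 = 0.1390 mol; theoretically n(Ca) = 0.1390/2 = 0.06950 mol, m_theo = 2.786 g.
At 80.0 % efficiency, m_actual = 0.800 × 2.786 = 2.23 g.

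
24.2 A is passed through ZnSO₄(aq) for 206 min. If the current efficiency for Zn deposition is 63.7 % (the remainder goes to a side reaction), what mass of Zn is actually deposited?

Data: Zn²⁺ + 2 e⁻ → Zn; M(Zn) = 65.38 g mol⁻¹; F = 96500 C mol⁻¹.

Q = I·t = 24.20 × 12360 = 299100 C.
n(e⁻) = 299100/96500 = 3.100 mol; theoretically n(Zn) = 3.100/2 = 1.550 mol, m_theo = 101.3 g.
At 63.7 % efficiency, m_actual = 0.637 × 101.3 = 64.5 g.

64.5 g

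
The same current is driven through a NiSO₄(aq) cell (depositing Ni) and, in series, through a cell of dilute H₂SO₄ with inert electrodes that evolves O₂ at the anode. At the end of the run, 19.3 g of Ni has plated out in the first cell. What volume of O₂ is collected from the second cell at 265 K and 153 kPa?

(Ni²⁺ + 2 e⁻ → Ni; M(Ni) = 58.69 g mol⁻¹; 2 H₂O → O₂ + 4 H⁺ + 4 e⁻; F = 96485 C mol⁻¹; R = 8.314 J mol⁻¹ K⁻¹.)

n(Ni) = 19.3 / 58.69 = 0.3288 mol, so n(e⁻) = 2 × 0.3288 = 0.6577 mol.
The cells are in series, so the same 0.6577 mol of electrons passes through the second cell.
2 H₂O → O₂ + 4 H⁺ + 4 e⁻ — 4 mol e⁻ per mol O₂, so n(O₂) = 0.6577/4 = 0.1644 mol.
V = nRT/P = (0.1644 × 8.314 × 265) / (153 × 10³) = 0.00237 m³ = 2.37 L.

2.37 L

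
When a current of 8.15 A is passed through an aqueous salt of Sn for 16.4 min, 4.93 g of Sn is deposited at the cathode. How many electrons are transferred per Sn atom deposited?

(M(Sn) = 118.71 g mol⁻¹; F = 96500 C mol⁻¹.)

2

Q = I·t = 8.150 A × 984.00 s = 8020 C, so n(e⁻) = 8020/96500 = 0.08310 mol.
n(Sn) deposited = 4.93 / 118.71 = 0.04153 mol.
Electrons per atom = n(e⁻)/n(Sn) = 0.08310 / 0.04153 = 2.00 ≈ 2, so the ion is Sn²⁺.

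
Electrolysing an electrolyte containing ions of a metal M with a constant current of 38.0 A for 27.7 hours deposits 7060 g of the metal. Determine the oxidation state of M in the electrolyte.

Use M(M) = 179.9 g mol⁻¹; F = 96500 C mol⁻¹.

Q = I·t = 38.00 A × 99720 s = 3789000 C, so n(e⁻) = 3789000/96500 = 39.27 mol.
n(M) deposited = 7060 / 179.9 = 39.24 mol.
Electrons per atom = n(e⁻)/n(M) = 39.27 / 39.24 = 1.00 ≈ 1, so the ion is M⁺.

+1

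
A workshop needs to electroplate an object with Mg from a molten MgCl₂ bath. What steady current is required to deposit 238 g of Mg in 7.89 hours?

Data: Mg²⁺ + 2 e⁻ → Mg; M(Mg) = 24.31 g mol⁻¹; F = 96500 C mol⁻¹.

n(Mg) = 238 / 24.31 = 9.790 mol.
n(e⁻) = 2 × 9.790 = 19.58 mol.
Q = n(e⁻)·F = 19.58 × 96500 = 1890000 C.
I = Q/t = 1890000 / 28404 s = 66.5 A.

66.5 A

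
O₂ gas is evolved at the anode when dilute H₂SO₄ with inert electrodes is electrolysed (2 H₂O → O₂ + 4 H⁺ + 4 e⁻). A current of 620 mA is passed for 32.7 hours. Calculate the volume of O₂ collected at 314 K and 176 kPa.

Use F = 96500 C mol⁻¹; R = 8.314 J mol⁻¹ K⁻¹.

Q = I·t = 0.6200 A × 117720 s = 72990 C.
n(e⁻) = Q/F = 72990 / 96500 = 0.7563 mol.
4 electrons are transferred per O₂ molecule, so n(O₂) = 0.7563 / 4 = 0.1891 mol.
V = nRT/P = (0.1891 × 8.314 × 314) / (176 × 10³ Pa) = 0.00280 m³ = 2.80 L.

2.80 L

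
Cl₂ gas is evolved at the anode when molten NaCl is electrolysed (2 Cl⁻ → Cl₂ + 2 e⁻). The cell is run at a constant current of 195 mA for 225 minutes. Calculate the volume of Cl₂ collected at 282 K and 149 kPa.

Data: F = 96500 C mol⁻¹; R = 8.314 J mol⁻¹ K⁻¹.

0.215 L

Q = I·t = 0.1950 A × 13500 s = 2632 C.
n(e⁻) = Q/F = 2632 / 96500 = 0.02728 mol.
2 electrons are transferred per Cl₂ molecule, so n(Cl₂) = 0.02728 / 2 = 0.01364 mol.
V = nRT/P = (0.01364 × 8.314 × 282) / (149 × 10³ Pa) = 2.15 × 10⁻⁴ m³ = 0.215 L.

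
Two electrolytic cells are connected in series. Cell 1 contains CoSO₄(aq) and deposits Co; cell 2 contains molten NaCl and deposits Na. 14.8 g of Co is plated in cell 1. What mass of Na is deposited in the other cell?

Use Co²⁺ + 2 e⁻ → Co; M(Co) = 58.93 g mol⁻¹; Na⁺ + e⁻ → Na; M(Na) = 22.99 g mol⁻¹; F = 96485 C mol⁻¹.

11.5 g

n(Co) = 14.8 / 58.93 = 0.2511 mol.
Since Co²⁺ + 2 e⁻ → Co, n(e⁻) passed = 2 × 0.2511 = 0.5023 mol.
Cells in series carry the same charge, so the same 0.5023 mol of electrons passes through cell 2.
Na⁺ + e⁻ → Na, so n(Na) = 0.5023 / 1 = 0.5023 mol.
m(Na) = 0.5023 × 22.99 = 11.5 g.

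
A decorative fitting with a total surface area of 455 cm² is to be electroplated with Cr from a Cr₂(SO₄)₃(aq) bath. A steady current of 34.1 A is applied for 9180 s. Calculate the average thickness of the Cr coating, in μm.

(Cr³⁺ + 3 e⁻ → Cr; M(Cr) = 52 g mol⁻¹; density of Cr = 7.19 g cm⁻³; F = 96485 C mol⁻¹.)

Q = I·t = 34.10 × 9180.0 = 313000 C; n(e⁻) = 3.244 mol.
n(Cr) = n(e⁻)/3 = 1.081 mol, so m = 1.081 × 52 = 56.24 g.
Volume = m/ρ = 56.24 / 7.19 = 7.822 cm³.
Thickness = V/A = 7.822 / 455 = 0.0172 cm = 172 μm.

172 μm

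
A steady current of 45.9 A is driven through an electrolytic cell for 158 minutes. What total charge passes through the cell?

Q = I·t = 45.90 A × 9480.0 s = 4.35 × 10⁵ C.

4.35 × 10⁵ C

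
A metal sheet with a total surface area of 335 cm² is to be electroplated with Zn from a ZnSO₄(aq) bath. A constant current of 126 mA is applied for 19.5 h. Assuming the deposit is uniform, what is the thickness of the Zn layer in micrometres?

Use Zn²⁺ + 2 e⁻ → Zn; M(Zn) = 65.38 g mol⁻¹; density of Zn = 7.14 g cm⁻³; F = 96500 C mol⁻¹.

Q = I·t = 0.1260 × 70200 = 8845 C; n(e⁻) = 0.09166 mol.
n(Zn) = n(e⁻)/2 = 0.04583 mol, so m = 0.04583 × 65.38 = 2.996 g.
Volume = m/ρ = 2.996 / 7.14 = 0.4197 cm³.
Thickness = V/A = 0.4197 / 335 = 0.00125 cm = 12.5 μm.

12.5 μm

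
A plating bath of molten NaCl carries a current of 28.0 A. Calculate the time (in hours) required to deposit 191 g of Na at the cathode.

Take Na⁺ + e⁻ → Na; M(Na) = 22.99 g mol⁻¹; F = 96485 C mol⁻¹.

n(Na) = m/M = 191 / 22.99 = 8.308 mol.
Each Na atom requires 1 electron, so n(e⁻) = 1 × 8.308 = 8.308 mol.
Q = n(e⁻)·F = 8.308 × 96485 = 801600 C.
t = Q/I = 801600 / 28.00 A = 28630 s = 7.95 h.

7.95 h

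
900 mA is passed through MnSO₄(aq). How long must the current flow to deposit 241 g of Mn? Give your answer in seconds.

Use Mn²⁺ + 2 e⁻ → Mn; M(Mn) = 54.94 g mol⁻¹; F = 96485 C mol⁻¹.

9.41 × 10⁵ s

n(Mn) = m/M = 241 / 54.94 = 4.387 mol.
Each Mn atom requires 2 electrons, so n(e⁻) = 2 × 4.387 = 8.773 mol.
Q = n(e⁻)·F = 8.773 × 96485 = 846500 C.
t = Q/I = 846500 / 0.9000 A = 940500 s.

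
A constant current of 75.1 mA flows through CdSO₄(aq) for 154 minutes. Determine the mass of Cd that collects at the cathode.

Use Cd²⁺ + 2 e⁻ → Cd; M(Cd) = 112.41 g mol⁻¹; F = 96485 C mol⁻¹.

Q = I·t = 0.07510 A × 9240.0 s = 693.9 C.
n(e⁻) = Q/F = 693.9 / 96485 = 0.007192 mol.
Cd²⁺ + 2 e⁻ → Cd, so n(Cd) = n(e⁻)/2 = 0.003596 mol.
m = n·M = 0.003596 × 112.41 = 0.404 g.

0.404 g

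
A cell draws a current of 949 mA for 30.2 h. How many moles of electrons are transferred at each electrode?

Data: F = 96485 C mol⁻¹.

1.07 mol

Q = I·t = 0.9490 A × 108720 s = 103200 C.
n(e⁻) = Q/F = 103200 / 96485 = 1.07 mol.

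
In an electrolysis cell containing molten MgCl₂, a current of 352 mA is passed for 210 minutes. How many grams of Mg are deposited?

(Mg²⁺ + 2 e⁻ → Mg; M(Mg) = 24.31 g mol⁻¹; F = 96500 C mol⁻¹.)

Q = I·t = 0.3520 A × 12600 s = 4435 C.
n(e⁻) = Q/F = 4435 / 96500 = 0.04596 mol.
Mg²⁺ + 2 e⁻ → Mg, so n(Mg) = n(e⁻)/2 = 0.02298 mol.
m = n·M = 0.02298 × 24.31 = 0.559 g.

0.559 g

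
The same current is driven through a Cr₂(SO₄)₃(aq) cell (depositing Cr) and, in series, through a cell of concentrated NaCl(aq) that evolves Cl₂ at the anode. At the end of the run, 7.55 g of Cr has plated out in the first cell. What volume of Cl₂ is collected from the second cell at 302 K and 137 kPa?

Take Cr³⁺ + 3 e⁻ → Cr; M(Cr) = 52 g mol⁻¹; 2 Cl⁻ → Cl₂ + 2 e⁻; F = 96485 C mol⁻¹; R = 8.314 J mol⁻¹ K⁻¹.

n(Cr) = 7.55 / 52 = 0.1452 mol, so n(e⁻) = 3 × 0.1452 = 0.4356 mol.
The cells are in series, so the same 0.4356 mol of electrons passes through the second cell.
2 Cl⁻ → Cl₂ + 2 e⁻ — 2 mol e⁻ per mol Cl₂, so n(Cl₂) = 0.4356/2 = 0.2178 mol.
V = nRT/P = (0.2178 × 8.314 × 302) / (137 × 10³) = 0.00399 m³ = 3.99 L.

3.99 L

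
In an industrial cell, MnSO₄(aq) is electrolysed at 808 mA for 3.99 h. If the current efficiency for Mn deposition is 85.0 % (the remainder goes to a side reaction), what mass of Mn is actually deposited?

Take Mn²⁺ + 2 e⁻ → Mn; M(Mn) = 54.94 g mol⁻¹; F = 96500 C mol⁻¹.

Q = I·t = 0.8080 × 14364 = 11610 C.
n(e⁻) = 11610/96500 = 0.1203 mol; theoretically n(Mn) = 0.1203/2 = 0.06014 mol, m_theo = 3.304 g.
At 85.0 % efficiency, m_actual = 0.850 × 3.304 = 2.81 g.

2.81 g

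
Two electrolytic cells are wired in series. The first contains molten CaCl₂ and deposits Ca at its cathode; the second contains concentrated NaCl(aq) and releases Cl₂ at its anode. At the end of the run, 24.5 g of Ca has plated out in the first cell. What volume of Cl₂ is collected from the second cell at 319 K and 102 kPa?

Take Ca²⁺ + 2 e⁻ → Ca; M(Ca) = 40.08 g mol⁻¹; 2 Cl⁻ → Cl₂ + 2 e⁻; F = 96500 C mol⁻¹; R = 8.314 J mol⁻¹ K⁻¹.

n(Ca) = 24.5 / 40.08 = 0.6113 mol, so n(e⁻) = 2 × 0.6113 = 1.223 mol.
The cells are in series, so the same 1.223 mol of electrons passes through the second cell.
2 Cl⁻ → Cl₂ + 2 e⁻ — 2 mol e⁻ per mol Cl₂, so n(Cl₂) = 1.223/2 = 0.6113 mol.
V = nRT/P = (0.6113 × 8.314 × 319) / (102 × 10³) = 0.0159 m³ = 15.9 L.

15.9 L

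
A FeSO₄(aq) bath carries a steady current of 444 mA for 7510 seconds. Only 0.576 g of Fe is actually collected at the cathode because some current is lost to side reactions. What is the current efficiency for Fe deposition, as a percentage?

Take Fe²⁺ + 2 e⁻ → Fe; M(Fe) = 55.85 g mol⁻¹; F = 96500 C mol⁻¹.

Q = I·t = 0.4440 × 7510.0 = 3334 C; n(e⁻) = 3334/96500 = 0.03455 mol.
Theoretical n(Fe) = n(e⁻)/2 = 0.01728 mol, i.e. m_theo = 0.01728 × 55.85 = 0.9649 g.
Efficiency = m_actual / m_theo = 0.576 / 0.9649 = 59.7 %.

59.7 %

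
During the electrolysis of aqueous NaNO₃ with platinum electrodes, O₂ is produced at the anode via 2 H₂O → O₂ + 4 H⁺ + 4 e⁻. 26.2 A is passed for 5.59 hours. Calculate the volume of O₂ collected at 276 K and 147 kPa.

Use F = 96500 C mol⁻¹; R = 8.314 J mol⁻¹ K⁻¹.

21.3 L

Q = I·t = 26.20 A × 20124 s = 527200 C.
n(e⁻) = Q/F = 527200 / 96500 = 5.464 mol.
4 electrons are transferred per O₂ molecule, so n(O₂) = 5.464 / 4 = 1.366 mol.
V = nRT/P = (1.366 × 8.314 × 276) / (147 × 10³ Pa) = 0.0213 m³ = 21.3 L.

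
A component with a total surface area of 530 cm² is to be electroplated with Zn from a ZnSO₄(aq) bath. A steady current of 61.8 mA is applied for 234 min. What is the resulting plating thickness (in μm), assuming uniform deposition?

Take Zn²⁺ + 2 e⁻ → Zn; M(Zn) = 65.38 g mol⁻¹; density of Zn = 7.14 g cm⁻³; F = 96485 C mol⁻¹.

0.777 μm

Q = I·t = 0.06180 × 14040 = 867.7 C; n(e⁻) = 0.008993 mol.
n(Zn) = n(e⁻)/2 = 0.004496 mol, so m = 0.004496 × 65.38 = 0.2940 g.
Volume = m/ρ = 0.2940 / 7.14 = 0.04117 cm³.
Thickness = V/A = 0.04117 / 530 = 7.77 × 10⁻⁵ cm = 0.777 μm.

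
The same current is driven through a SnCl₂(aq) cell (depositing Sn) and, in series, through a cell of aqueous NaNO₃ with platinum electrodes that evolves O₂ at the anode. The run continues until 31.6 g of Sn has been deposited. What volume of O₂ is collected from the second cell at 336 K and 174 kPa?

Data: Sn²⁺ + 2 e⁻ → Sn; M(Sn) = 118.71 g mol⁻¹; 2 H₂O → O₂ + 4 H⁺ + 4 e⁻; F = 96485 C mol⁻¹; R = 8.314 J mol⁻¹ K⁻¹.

n(Sn) = 31.6 / 118.71 = 0.2662 mol, so n(e⁻) = 2 × 0.2662 = 0.5324 mol.
The cells are in series, so the same 0.5324 mol of electrons passes through the second cell.
2 H₂O → O₂ + 4 H⁺ + 4 e⁻ — 4 mol e⁻ per mol O₂, so n(O₂) = 0.5324/4 = 0.1331 mol.
V = nRT/P = (0.1331 × 8.314 × 336) / (174 × 10³) = 0.00214 m³ = 2.14 L.

2.14 L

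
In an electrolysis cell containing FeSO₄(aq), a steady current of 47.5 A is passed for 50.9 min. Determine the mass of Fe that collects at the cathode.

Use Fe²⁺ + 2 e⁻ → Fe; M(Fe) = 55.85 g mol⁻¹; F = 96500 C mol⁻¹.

42.0 g

Q = I·t = 47.50 A × 3054.0 s = 145100 C.
n(e⁻) = Q/F = 145100 / 96500 = 1.503 mol.
Fe²⁺ + 2 e⁻ → Fe, so n(Fe) = n(e⁻)/2 = 0.7516 mol.
m = n·M = 0.7516 × 55.85 = 42.0 g.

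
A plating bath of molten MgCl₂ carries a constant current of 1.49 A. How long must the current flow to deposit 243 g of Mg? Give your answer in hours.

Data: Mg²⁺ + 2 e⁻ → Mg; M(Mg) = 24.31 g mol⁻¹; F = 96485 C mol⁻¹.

360 h

n(Mg) = m/M = 243 / 24.31 = 9.996 mol.
Each Mg atom requires 2 electrons, so n(e⁻) = 2 × 9.996 = 19.99 mol.
Q = n(e⁻)·F = 19.99 × 96485 = 1929000 C.
t = Q/I = 1929000 / 1.490 A = 1295000 s = 360 h.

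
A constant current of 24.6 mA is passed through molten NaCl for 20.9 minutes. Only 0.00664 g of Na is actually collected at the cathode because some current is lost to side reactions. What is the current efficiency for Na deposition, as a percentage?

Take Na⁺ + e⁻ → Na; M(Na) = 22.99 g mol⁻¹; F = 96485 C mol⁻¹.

Q = I·t = 0.02460 × 1254.0 = 30.85 C; n(e⁻) = 30.85/96485 = 0.0003197 mol.
Theoretical n(Na) = n(e⁻)/1 = 0.0003197 mol, i.e. m_theo = 0.0003197 × 22.99 = 0.007350 g.
Efficiency = m_actual / m_theo = 0.00664 / 0.007350 = 90.3 %.

90.3 %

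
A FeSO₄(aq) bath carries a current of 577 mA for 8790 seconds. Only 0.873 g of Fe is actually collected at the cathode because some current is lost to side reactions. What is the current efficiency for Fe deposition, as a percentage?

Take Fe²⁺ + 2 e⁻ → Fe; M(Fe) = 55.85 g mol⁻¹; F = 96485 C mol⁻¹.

Q = I·t = 0.5770 × 8790.0 = 5072 C; n(e⁻) = 5072/96485 = 0.05257 mol.
Theoretical n(Fe) = n(e⁻)/2 = 0.02628 mol, i.e. m_theo = 0.02628 × 55.85 = 1.468 g.
Efficiency = m_actual / m_theo = 0.873 / 1.468 = 59.5 %.

59.5 %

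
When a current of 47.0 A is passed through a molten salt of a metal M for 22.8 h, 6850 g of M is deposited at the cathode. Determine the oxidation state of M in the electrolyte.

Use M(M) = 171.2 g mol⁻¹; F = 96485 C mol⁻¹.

Q = I·t = 47.00 A × 82080 s = 3858000 C, so n(e⁻) = 3858000/96485 = 39.98 mol.
n(M) deposited = 6850 / 171.2 = 40.01 mol.
Electrons per atom = n(e⁻)/n(M) = 39.98 / 40.01 = 0.999 ≈ 1, so the ion is M⁺.

+1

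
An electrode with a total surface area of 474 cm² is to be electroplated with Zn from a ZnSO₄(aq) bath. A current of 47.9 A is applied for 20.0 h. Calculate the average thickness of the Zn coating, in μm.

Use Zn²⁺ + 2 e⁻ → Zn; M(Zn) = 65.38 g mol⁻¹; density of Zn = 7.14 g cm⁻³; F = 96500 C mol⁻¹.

Q = I·t = 47.90 × 72000 = 3449000 C; n(e⁻) = 35.74 mol.
n(Zn) = n(e⁻)/2 = 17.87 mol, so m = 17.87 × 65.38 = 1168 g.
Volume = m/ρ = 1168 / 7.14 = 163.6 cm³.
Thickness = V/A = 163.6 / 474 = 0.345 cm = 3450 μm.

3450 μm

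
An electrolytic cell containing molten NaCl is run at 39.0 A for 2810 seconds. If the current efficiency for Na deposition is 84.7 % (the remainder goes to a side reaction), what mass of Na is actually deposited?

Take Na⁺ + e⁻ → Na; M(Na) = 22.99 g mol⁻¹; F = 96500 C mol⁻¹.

Q = I·t = 39.00 × 2810.0 = 109600 C.
n(e⁻) = 109600/96500 = 1.136 mol; theoretically n(Na) = 1.136/1 = 1.136 mol, m_theo = 26.11 g.
At 84.7 % efficiency, m_actual = 0.847 × 26.11 = 22.1 g.

22.1 g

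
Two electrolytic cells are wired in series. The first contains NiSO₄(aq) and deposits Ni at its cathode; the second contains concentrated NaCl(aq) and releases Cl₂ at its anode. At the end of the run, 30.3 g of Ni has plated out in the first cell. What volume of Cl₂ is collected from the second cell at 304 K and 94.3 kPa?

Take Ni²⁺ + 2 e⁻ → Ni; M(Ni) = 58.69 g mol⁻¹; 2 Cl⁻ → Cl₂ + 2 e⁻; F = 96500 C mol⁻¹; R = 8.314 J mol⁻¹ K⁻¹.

13.8 L

n(Ni) = 30.3 / 58.69 = 0.5163 mol, so n(e⁻) = 2 × 0.5163 = 1.033 mol.
The cells are in series, so the same 1.033 mol of electrons passes through the second cell.
2 Cl⁻ → Cl₂ + 2 e⁻ — 2 mol e⁻ per mol Cl₂, so n(Cl₂) = 1.033/2 = 0.5163 mol.
V = nRT/P = (0.5163 × 8.314 × 304) / (94.3 × 10³) = 0.0138 m³ = 13.8 L.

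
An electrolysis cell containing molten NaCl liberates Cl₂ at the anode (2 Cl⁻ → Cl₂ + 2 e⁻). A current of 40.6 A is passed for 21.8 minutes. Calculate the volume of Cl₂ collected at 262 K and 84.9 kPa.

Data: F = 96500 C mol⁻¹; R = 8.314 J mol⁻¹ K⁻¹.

7.06 L

Q = I·t = 40.60 A × 1308.0 s = 53100 C.
n(e⁻) = Q/F = 53100 / 96500 = 0.5503 mol.
2 electrons are transferred per Cl₂ molecule, so n(Cl₂) = 0.5503 / 2 = 0.2752 mol.
V = nRT/P = (0.2752 × 8.314 × 262) / (84.9 × 10³ Pa) = 0.00706 m³ = 7.06 L.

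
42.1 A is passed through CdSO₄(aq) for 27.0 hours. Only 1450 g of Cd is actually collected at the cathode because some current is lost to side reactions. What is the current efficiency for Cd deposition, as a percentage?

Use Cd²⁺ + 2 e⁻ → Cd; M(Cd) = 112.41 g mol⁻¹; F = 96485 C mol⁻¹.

60.8 %

Q = I·t = 42.10 × 97200 = 4092000 C; n(e⁻) = 4092000/96485 = 42.41 mol.
Theoretical n(Cd) = n(e⁻)/2 = 21.21 mol, i.e. m_theo = 21.21 × 112.41 = 2384 g.
Efficiency = m_actual / m_theo = 1450 / 2384 = 60.8 %.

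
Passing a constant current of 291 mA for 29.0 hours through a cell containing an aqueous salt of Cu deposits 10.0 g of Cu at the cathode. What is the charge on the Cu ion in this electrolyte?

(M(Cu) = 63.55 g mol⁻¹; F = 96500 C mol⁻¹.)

Q = I·t = 0.2910 A × 104400 s = 30380 C, so n(e⁻) = 30380/96500 = 0.3148 mol.
n(Cu) deposited = 10.0 / 63.55 = 0.1574 mol.
Electrons per atom = n(e⁻)/n(Cu) = 0.3148 / 0.1574 = 2.00 ≈ 2, so the ion is Cu²⁺.

+2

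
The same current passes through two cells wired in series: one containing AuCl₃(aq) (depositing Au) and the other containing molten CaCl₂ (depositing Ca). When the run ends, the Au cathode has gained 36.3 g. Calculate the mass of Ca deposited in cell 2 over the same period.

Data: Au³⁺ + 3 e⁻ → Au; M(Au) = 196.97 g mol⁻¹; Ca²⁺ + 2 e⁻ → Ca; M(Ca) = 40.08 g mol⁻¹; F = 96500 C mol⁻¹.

n(Au) = 36.3 / 196.97 = 0.1843 mol.
Since Au³⁺ + 3 e⁻ → Au, n(e⁻) passed = 3 × 0.1843 = 0.5529 mol.
Cells in series carry the same charge, so the same 0.5529 mol of electrons passes through cell 2.
Ca²⁺ + 2 e⁻ → Ca, so n(Ca) = 0.5529 / 2 = 0.2764 mol.
m(Ca) = 0.2764 × 40.08 = 11.1 g.

11.1 g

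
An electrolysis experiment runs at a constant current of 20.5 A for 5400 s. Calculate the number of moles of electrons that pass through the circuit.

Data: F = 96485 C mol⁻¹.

1.15 mol

Q = I·t = 20.50 A × 5400.0 s = 110700 C.
n(e⁻) = Q/F = 110700 / 96485 = 1.15 mol.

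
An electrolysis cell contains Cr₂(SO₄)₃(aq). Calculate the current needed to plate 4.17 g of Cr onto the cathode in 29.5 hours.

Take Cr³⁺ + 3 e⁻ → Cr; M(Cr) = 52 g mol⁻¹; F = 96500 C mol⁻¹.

n(Cr) = 4.17 / 52 = 0.08019 mol.
n(e⁻) = 3 × 0.08019 = 0.2406 mol.
Q = n(e⁻)·F = 0.2406 × 96500 = 23220 C.
I = Q/t = 23220 / 106200 s = 0.219 A.

0.219 A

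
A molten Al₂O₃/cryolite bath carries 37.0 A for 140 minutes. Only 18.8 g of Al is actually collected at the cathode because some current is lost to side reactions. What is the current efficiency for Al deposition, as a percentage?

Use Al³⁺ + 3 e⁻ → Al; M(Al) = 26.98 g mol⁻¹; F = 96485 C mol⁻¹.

64.9 %

Q = I·t = 37.00 × 8400.0 = 310800 C; n(e⁻) = 310800/96485 = 3.221 mol.
Theoretical n(Al) = n(e⁻)/3 = 1.074 mol, i.e. m_theo = 1.074 × 26.98 = 28.97 g.
Efficiency = m_actual / m_theo = 18.8 / 28.97 = 64.9 %.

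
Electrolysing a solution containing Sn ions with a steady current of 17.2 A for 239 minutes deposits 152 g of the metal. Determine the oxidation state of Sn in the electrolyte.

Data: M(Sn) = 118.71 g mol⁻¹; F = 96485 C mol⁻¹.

+2

Q = I·t = 17.20 A × 14340 s = 246600 C, so n(e⁻) = 246600/96485 = 2.556 mol.
n(Sn) deposited = 152 / 118.71 = 1.280 mol.
Electrons per atom = n(e⁻)/n(Sn) = 2.556 / 1.280 = 2.00 ≈ 2, so the ion is Sn²⁺.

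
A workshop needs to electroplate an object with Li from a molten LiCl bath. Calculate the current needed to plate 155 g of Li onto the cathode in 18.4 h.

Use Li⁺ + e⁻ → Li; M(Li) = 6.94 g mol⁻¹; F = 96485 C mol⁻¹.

32.5 A

n(Li) = 155 / 6.94 = 22.33 mol.
n(e⁻) = 1 × 22.33 = 22.33 mol.
Q = n(e⁻)·F = 22.33 × 96485 = 2155000 C.
I = Q/t = 2155000 / 66240 s = 32.5 A.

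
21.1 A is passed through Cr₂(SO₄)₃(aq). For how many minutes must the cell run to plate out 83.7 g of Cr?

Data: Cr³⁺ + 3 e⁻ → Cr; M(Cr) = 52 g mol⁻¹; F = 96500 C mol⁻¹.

n(Cr) = m/M = 83.7 / 52 = 1.610 mol.
Each Cr atom requires 3 electrons, so n(e⁻) = 3 × 1.610 = 4.829 mol.
Q = n(e⁻)·F = 4.829 × 96500 = 466000 C.
t = Q/I = 466000 / 21.10 A = 22080 s = 368 min.

368 min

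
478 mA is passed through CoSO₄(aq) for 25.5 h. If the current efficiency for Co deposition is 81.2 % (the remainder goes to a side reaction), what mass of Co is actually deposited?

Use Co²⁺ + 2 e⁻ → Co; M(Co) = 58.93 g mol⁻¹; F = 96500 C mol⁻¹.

10.9 g

Q = I·t = 0.4780 × 91800 = 43880 C.
n(e⁻) = 43880/96500 = 0.4547 mol; theoretically n(Co) = 0.4547/2 = 0.2274 mol, m_theo = 13.40 g.
At 81.2 % efficiency, m_actual = 0.812 × 13.40 = 10.9 g.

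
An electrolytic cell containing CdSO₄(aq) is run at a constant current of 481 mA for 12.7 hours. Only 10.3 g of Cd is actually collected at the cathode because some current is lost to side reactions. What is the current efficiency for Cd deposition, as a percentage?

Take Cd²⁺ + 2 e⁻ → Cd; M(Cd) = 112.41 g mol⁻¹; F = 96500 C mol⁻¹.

80.4 %

Q = I·t = 0.4810 × 45720 = 21990 C; n(e⁻) = 21990/96500 = 0.2279 mol.
Theoretical n(Cd) = n(e⁻)/2 = 0.1139 mol, i.e. m_theo = 0.1139 × 112.41 = 12.81 g.
Efficiency = m_actual / m_theo = 10.3 / 12.81 = 80.4 %.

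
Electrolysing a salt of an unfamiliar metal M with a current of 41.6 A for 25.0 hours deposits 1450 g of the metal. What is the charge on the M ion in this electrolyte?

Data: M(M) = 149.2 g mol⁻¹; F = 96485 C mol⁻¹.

Q = I·t = 41.60 A × 90000 s = 3744000 C, so n(e⁻) = 3744000/96485 = 38.80 mol.
n(M) deposited = 1450 / 149.2 = 9.718 mol.
Electrons per atom = n(e⁻)/n(M) = 38.80 / 9.718 = 3.99 ≈ 4, so the ion is M⁴⁺.

+4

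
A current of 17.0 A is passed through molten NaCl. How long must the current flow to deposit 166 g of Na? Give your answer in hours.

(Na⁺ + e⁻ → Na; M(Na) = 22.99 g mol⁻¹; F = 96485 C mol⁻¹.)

11.4 h

n(Na) = m/M = 166 / 22.99 = 7.221 mol.
Each Na atom requires 1 electron, so n(e⁻) = 1 × 7.221 = 7.221 mol.
Q = n(e⁻)·F = 7.221 × 96485 = 696700 C.
t = Q/I = 696700 / 17.00 A = 40980 s = 11.4 h.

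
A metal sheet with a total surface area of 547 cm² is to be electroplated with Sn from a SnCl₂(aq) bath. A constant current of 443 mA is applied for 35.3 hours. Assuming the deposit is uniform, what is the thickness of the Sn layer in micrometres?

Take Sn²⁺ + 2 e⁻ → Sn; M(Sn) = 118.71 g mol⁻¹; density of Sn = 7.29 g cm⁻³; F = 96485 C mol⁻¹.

86.8 μm

Q = I·t = 0.4430 × 127080 = 56300 C; n(e⁻) = 0.5835 mol.
n(Sn) = n(e⁻)/2 = 0.2917 mol, so m = 0.2917 × 118.71 = 34.63 g.
Volume = m/ρ = 34.63 / 7.29 = 4.751 cm³.
Thickness = V/A = 4.751 / 547 = 0.00868 cm = 86.8 μm.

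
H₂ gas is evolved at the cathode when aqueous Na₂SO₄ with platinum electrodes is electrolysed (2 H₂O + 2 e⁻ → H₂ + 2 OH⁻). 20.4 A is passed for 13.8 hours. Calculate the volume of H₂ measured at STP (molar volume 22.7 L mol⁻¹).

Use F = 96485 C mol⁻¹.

Q = I·t = 20.40 A × 49680 s = 1013000 C.
n(e⁻) = Q/F = 1013000 / 96485 = 10.50 mol.
2 electrons are transferred per H₂ molecule, so n(H₂) = 10.50 / 2 = 5.252 mol.
V = n × V_m = 5.252 × 22.7 = 119 L.

119 L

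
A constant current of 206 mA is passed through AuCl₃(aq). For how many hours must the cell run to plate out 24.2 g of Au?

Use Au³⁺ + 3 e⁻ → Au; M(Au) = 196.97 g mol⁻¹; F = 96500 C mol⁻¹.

n(Au) = m/M = 24.2 / 196.97 = 0.1229 mol.
Each Au atom requires 3 electrons, so n(e⁻) = 3 × 0.1229 = 0.3686 mol.
Q = n(e⁻)·F = 0.3686 × 96500 = 35570 C.
t = Q/I = 35570 / 0.2060 A = 172700 s = 48.0 h.

48.0 h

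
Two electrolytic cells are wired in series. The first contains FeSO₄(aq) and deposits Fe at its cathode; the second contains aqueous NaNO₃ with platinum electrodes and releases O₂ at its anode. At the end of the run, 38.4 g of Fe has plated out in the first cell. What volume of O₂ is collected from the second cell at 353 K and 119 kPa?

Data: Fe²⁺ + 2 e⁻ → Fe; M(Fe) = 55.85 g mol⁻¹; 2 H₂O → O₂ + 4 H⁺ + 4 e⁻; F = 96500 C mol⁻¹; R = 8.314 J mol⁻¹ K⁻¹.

n(Fe) = 38.4 / 55.85 = 0.6876 mol, so n(e⁻) = 2 × 0.6876 = 1.375 mol.
The cells are in series, so the same 1.375 mol of electrons passes through the second cell.
2 H₂O → O₂ + 4 H⁺ + 4 e⁻ — 4 mol e⁻ per mol O₂, so n(O₂) = 1.375/4 = 0.3438 mol.
V = nRT/P = (0.3438 × 8.314 × 353) / (119 × 10³) = 0.00848 m³ = 8.48 L.

8.48 L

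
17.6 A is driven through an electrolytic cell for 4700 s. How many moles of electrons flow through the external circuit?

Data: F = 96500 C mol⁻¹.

Q = I·t = 17.60 A × 4700.0 s = 82720 C.
n(e⁻) = Q/F = 82720 / 96500 = 0.857 mol.

0.857 mol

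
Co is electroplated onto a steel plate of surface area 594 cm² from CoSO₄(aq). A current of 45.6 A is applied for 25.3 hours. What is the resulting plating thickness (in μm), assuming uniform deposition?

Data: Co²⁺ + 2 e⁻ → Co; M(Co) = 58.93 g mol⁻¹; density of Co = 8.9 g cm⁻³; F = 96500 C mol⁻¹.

2400 μm

Q = I·t = 45.60 × 91080 = 4153000 C; n(e⁻) = 43.04 mol.
n(Co) = n(e⁻)/2 = 21.52 mol, so m = 21.52 × 58.93 = 1268 g.
Volume = m/ρ = 1268 / 8.9 = 142.5 cm³.
Thickness = V/A = 142.5 / 594 = 0.240 cm = 2400 μm.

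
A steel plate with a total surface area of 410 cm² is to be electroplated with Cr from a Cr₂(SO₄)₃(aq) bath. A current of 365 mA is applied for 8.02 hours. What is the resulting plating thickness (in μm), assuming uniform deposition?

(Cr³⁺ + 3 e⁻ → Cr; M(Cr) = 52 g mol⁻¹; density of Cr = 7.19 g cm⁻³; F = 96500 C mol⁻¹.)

Q = I·t = 0.3650 × 28872 = 10540 C; n(e⁻) = 0.1092 mol.
n(Cr) = n(e⁻)/3 = 0.03640 mol, so m = 0.03640 × 52 = 1.893 g.
Volume = m/ρ = 1.893 / 7.19 = 0.2633 cm³.
Thickness = V/A = 0.2633 / 410 = 6.42 × 10⁻⁴ cm = 6.42 μm.

6.42 μm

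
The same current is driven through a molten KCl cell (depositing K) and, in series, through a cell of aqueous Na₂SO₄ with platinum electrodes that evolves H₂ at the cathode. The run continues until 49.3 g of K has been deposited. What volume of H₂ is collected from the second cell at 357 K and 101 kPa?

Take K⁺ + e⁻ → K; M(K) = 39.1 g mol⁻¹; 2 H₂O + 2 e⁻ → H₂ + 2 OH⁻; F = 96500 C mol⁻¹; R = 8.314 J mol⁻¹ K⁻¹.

18.5 L

n(K) = 49.3 / 39.1 = 1.261 mol, so n(e⁻) = 1 × 1.261 = 1.261 mol.
The cells are in series, so the same 1.261 mol of electrons passes through the second cell.
2 H₂O + 2 e⁻ → H₂ + 2 OH⁻ — 2 mol e⁻ per mol H₂, so n(H₂) = 1.261/2 = 0.6304 mol.
V = nRT/P = (0.6304 × 8.314 × 357) / (101 × 10³) = 0.0185 m³ = 18.5 L.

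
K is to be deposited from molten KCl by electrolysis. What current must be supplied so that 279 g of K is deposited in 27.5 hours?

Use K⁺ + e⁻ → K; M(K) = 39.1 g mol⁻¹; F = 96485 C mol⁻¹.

n(K) = 279 / 39.1 = 7.136 mol.
n(e⁻) = 1 × 7.136 = 7.136 mol.
Q = n(e⁻)·F = 7.136 × 96485 = 688500 C.
I = Q/t = 688500 / 99000 s = 6.95 A.

6.95 A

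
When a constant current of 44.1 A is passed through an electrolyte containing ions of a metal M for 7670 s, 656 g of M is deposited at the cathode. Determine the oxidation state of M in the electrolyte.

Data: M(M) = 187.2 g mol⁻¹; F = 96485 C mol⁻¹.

+1

Q = I·t = 44.10 A × 7670.0 s = 338200 C, so n(e⁻) = 338200/96485 = 3.506 mol.
n(M) deposited = 656 / 187.2 = 3.504 mol.
Electrons per atom = n(e⁻)/n(M) = 3.506 / 3.504 = 1.00 ≈ 1, so the ion is M⁺.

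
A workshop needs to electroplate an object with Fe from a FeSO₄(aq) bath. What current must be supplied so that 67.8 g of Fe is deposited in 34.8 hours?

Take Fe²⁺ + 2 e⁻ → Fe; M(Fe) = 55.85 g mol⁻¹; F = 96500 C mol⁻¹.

1.87 A

n(Fe) = 67.8 / 55.85 = 1.214 mol.
n(e⁻) = 2 × 1.214 = 2.428 mol.
Q = n(e⁻)·F = 2.428 × 96500 = 234300 C.
I = Q/t = 234300 / 125280 s = 1.87 A.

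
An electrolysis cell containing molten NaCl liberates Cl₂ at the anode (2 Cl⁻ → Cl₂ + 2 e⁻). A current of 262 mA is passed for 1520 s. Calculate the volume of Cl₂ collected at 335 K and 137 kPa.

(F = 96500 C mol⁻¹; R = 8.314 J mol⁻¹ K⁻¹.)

0.0419 L

Q = I·t = 0.2620 A × 1520.0 s = 398.2 C.
n(e⁻) = Q/F = 398.2 / 96500 = 0.004127 mol.
2 electrons are transferred per Cl₂ molecule, so n(Cl₂) = 0.004127 / 2 = 0.002063 mol.
V = nRT/P = (0.002063 × 8.314 × 335) / (137 × 10³ Pa) = 4.19 × 10⁻⁵ m³ = 0.0419 L.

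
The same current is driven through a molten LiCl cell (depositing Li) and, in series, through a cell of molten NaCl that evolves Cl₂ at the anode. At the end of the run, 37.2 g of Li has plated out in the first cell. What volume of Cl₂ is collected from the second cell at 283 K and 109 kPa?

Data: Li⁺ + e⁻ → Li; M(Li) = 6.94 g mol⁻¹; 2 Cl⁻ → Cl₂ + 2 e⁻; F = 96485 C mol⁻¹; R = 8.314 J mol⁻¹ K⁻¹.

n(Li) = 37.2 / 6.94 = 5.360 mol, so n(e⁻) = 1 × 5.360 = 5.360 mol.
The cells are in series, so the same 5.360 mol of electrons passes through the second cell.
2 Cl⁻ → Cl₂ + 2 e⁻ — 2 mol e⁻ per mol Cl₂, so n(Cl₂) = 5.360/2 = 2.680 mol.
V = nRT/P = (2.680 × 8.314 × 283) / (109 × 10³) = 0.0579 m³ = 57.9 L.

57.9 L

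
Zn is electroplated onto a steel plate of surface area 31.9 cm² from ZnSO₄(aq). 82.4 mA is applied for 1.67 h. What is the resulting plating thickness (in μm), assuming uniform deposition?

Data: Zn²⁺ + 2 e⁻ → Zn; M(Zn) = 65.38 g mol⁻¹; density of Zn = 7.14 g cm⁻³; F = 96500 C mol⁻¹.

Q = I·t = 0.08240 × 6012.0 = 495.4 C; n(e⁻) = 0.005134 mol.
n(Zn) = n(e⁻)/2 = 0.002567 mol, so m = 0.002567 × 65.38 = 0.1678 g.
Volume = m/ρ = 0.1678 / 7.14 = 0.02350 cm³.
Thickness = V/A = 0.02350 / 31.9 = 7.37 × 10⁻⁴ cm = 7.37 μm.

7.37 μm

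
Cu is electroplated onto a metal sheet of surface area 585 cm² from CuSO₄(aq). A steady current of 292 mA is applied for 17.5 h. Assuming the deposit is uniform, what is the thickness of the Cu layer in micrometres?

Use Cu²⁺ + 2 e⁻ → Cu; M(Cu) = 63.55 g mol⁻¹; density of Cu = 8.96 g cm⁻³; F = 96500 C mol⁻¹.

11.6 μm

Q = I·t = 0.2920 × 63000 = 18400 C; n(e⁻) = 0.1906 mol.
n(Cu) = n(e⁻)/2 = 0.09532 mol, so m = 0.09532 × 63.55 = 6.057 g.
Volume = m/ρ = 6.057 / 8.96 = 0.6760 cm³.
Thickness = V/A = 0.6760 / 585 = 0.00116 cm = 11.6 μm.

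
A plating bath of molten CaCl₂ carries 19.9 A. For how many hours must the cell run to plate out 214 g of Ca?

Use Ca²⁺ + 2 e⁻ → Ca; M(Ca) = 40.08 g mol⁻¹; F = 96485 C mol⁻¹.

14.4 h

n(Ca) = m/M = 214 / 40.08 = 5.339 mol.
Each Ca atom requires 2 electrons, so n(e⁻) = 2 × 5.339 = 10.68 mol.
Q = n(e⁻)·F = 10.68 × 96485 = 1030000 C.
t = Q/I = 1030000 / 19.90 A = 51780 s = 14.4 h.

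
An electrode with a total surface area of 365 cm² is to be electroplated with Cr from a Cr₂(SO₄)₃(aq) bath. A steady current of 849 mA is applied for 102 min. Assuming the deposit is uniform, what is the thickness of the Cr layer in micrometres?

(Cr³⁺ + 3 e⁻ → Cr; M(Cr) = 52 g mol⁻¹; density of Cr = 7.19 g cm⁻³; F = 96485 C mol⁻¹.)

Q = I·t = 0.8490 × 6120.0 = 5196 C; n(e⁻) = 0.05385 mol.
n(Cr) = n(e⁻)/3 = 0.01795 mol, so m = 0.01795 × 52 = 0.9334 g.
Volume = m/ρ = 0.9334 / 7.19 = 0.1298 cm³.
Thickness = V/A = 0.1298 / 365 = 3.56 × 10⁻⁴ cm = 3.56 μm.

3.56 μm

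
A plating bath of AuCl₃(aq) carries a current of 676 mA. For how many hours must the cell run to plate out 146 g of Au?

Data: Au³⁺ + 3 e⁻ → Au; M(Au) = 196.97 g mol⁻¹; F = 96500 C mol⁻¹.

n(Au) = m/M = 146 / 196.97 = 0.7412 mol.
Each Au atom requires 3 electrons, so n(e⁻) = 3 × 0.7412 = 2.224 mol.
Q = n(e⁻)·F = 2.224 × 96500 = 214600 C.
t = Q/I = 214600 / 0.6760 A = 317400 s = 88.2 h.

88.2 h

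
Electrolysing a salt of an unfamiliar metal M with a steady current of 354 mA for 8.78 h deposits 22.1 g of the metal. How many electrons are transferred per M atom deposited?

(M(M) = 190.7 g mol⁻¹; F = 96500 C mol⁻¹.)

1

Q = I·t = 0.3540 A × 31608 s = 11190 C, so n(e⁻) = 11190/96500 = 0.1160 mol.
n(M) deposited = 22.1 / 190.7 = 0.1159 mol.
Electrons per atom = n(e⁻)/n(M) = 0.1160 / 0.1159 = 1.00 ≈ 1, so the ion is M⁺.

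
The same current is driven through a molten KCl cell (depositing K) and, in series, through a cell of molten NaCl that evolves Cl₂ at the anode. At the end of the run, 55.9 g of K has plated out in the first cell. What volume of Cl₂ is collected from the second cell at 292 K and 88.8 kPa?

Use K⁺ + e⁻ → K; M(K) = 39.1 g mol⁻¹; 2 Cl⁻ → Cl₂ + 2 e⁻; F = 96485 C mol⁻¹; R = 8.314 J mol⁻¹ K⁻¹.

19.5 L

n(K) = 55.9 / 39.1 = 1.430 mol, so n(e⁻) = 1 × 1.430 = 1.430 mol.
The cells are in series, so the same 1.430 mol of electrons passes through the second cell.
2 Cl⁻ → Cl₂ + 2 e⁻ — 2 mol e⁻ per mol Cl₂, so n(Cl₂) = 1.430/2 = 0.7148 mol.
V = nRT/P = (0.7148 × 8.314 × 292) / (88.8 × 10³) = 0.0195 m³ = 19.5 L.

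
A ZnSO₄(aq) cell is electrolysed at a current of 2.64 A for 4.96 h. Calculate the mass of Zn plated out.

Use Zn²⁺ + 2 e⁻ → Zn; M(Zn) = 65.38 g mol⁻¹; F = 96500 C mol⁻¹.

16.0 g

Q = I·t = 2.640 A × 17856 s = 47140 C.
n(e⁻) = Q/F = 47140 / 96500 = 0.4885 mol.
Zn²⁺ + 2 e⁻ → Zn, so n(Zn) = n(e⁻)/2 = 0.2442 mol.
m = n·M = 0.2442 × 65.38 = 16.0 g.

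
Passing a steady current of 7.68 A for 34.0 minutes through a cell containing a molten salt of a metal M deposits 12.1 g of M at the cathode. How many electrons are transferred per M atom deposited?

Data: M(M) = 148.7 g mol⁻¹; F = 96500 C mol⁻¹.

Q = I·t = 7.680 A × 2040.0 s = 15670 C, so n(e⁻) = 15670/96500 = 0.1624 mol.
n(M) deposited = 12.1 / 148.7 = 0.08137 mol.
Electrons per atom = n(e⁻)/n(M) = 0.1624 / 0.08137 = 2.00 ≈ 2, so the ion is M²⁺.

2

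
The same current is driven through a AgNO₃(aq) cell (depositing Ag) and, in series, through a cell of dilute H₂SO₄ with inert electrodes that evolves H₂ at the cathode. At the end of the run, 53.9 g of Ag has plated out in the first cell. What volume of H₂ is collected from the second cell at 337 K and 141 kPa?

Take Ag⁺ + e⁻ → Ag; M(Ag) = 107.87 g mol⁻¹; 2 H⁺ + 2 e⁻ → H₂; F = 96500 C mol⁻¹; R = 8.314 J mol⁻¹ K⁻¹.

4.96 L

n(Ag) = 53.9 / 107.87 = 0.4997 mol, so n(e⁻) = 1 × 0.4997 = 0.4997 mol.
The cells are in series, so the same 0.4997 mol of electrons passes through the second cell.
2 H⁺ + 2 e⁻ → H₂ — 2 mol e⁻ per mol H₂, so n(H₂) = 0.4997/2 = 0.2498 mol.
V = nRT/P = (0.2498 × 8.314 × 337) / (141 × 10³) = 0.00496 m³ = 4.96 L.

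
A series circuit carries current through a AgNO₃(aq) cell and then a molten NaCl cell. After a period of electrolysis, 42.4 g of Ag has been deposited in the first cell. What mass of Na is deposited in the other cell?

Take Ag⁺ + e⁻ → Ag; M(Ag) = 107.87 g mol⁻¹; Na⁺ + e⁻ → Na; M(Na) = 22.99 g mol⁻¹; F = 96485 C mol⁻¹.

9.04 g

n(Ag) = 42.4 / 107.87 = 0.3931 mol.
Since Ag⁺ + e⁻ → Ag, n(e⁻) passed = 1 × 0.3931 = 0.3931 mol.
Cells in series carry the same charge, so the same 0.3931 mol of electrons passes through cell 2.
Na⁺ + e⁻ → Na, so n(Na) = 0.3931 / 1 = 0.3931 mol.
m(Na) = 0.3931 × 22.99 = 9.04 g.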